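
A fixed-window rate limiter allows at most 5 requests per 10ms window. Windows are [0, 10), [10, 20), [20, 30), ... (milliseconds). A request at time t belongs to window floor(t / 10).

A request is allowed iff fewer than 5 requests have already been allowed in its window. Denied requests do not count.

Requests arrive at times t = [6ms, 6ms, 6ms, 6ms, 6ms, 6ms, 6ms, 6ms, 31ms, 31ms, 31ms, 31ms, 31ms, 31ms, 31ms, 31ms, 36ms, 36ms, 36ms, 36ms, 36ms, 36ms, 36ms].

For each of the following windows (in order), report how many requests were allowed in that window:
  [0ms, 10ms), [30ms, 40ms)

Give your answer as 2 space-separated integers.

Processing requests:
  req#1 t=6ms (window 0): ALLOW
  req#2 t=6ms (window 0): ALLOW
  req#3 t=6ms (window 0): ALLOW
  req#4 t=6ms (window 0): ALLOW
  req#5 t=6ms (window 0): ALLOW
  req#6 t=6ms (window 0): DENY
  req#7 t=6ms (window 0): DENY
  req#8 t=6ms (window 0): DENY
  req#9 t=31ms (window 3): ALLOW
  req#10 t=31ms (window 3): ALLOW
  req#11 t=31ms (window 3): ALLOW
  req#12 t=31ms (window 3): ALLOW
  req#13 t=31ms (window 3): ALLOW
  req#14 t=31ms (window 3): DENY
  req#15 t=31ms (window 3): DENY
  req#16 t=31ms (window 3): DENY
  req#17 t=36ms (window 3): DENY
  req#18 t=36ms (window 3): DENY
  req#19 t=36ms (window 3): DENY
  req#20 t=36ms (window 3): DENY
  req#21 t=36ms (window 3): DENY
  req#22 t=36ms (window 3): DENY
  req#23 t=36ms (window 3): DENY

Allowed counts by window: 5 5

Answer: 5 5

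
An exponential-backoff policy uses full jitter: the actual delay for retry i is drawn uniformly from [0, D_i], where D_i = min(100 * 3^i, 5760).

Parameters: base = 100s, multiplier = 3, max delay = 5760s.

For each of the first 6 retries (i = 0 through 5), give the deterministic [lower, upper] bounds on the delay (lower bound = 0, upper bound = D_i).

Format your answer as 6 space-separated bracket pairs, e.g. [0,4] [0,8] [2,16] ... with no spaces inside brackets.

Answer: [0,100] [0,300] [0,900] [0,2700] [0,5760] [0,5760]

Derivation:
Computing bounds per retry:
  i=0: D_i=min(100*3^0,5760)=100, bounds=[0,100]
  i=1: D_i=min(100*3^1,5760)=300, bounds=[0,300]
  i=2: D_i=min(100*3^2,5760)=900, bounds=[0,900]
  i=3: D_i=min(100*3^3,5760)=2700, bounds=[0,2700]
  i=4: D_i=min(100*3^4,5760)=5760, bounds=[0,5760]
  i=5: D_i=min(100*3^5,5760)=5760, bounds=[0,5760]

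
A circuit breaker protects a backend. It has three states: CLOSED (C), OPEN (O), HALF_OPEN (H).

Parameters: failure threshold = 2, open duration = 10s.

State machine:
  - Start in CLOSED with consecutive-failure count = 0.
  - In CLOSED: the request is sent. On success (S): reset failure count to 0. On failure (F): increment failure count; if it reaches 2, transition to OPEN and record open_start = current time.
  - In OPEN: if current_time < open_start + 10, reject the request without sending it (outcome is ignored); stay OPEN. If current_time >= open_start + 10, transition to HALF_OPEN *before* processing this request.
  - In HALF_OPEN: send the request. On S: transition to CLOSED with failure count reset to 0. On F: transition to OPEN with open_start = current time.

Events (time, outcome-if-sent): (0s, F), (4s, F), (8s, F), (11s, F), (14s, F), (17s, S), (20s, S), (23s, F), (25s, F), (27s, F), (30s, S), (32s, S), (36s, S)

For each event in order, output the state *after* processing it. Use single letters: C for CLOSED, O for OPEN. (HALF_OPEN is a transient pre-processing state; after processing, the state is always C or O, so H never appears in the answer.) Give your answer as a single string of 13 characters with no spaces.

Answer: COOOOOOOOOOOC

Derivation:
State after each event:
  event#1 t=0s outcome=F: state=CLOSED
  event#2 t=4s outcome=F: state=OPEN
  event#3 t=8s outcome=F: state=OPEN
  event#4 t=11s outcome=F: state=OPEN
  event#5 t=14s outcome=F: state=OPEN
  event#6 t=17s outcome=S: state=OPEN
  event#7 t=20s outcome=S: state=OPEN
  event#8 t=23s outcome=F: state=OPEN
  event#9 t=25s outcome=F: state=OPEN
  event#10 t=27s outcome=F: state=OPEN
  event#11 t=30s outcome=S: state=OPEN
  event#12 t=32s outcome=S: state=OPEN
  event#13 t=36s outcome=S: state=CLOSED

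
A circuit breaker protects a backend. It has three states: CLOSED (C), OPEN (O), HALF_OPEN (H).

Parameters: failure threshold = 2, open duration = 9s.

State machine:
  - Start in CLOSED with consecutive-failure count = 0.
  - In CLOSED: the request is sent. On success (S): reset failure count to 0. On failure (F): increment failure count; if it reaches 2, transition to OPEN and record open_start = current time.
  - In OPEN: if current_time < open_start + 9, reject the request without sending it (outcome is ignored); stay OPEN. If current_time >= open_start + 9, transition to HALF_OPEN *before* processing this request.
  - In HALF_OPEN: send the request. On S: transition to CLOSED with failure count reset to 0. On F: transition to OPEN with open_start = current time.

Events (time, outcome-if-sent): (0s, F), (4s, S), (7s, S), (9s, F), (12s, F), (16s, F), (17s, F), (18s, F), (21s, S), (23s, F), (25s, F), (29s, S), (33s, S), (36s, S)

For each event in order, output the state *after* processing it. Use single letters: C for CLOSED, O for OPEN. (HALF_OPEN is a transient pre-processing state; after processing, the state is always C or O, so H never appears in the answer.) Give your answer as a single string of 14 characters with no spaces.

State after each event:
  event#1 t=0s outcome=F: state=CLOSED
  event#2 t=4s outcome=S: state=CLOSED
  event#3 t=7s outcome=S: state=CLOSED
  event#4 t=9s outcome=F: state=CLOSED
  event#5 t=12s outcome=F: state=OPEN
  event#6 t=16s outcome=F: state=OPEN
  event#7 t=17s outcome=F: state=OPEN
  event#8 t=18s outcome=F: state=OPEN
  event#9 t=21s outcome=S: state=CLOSED
  event#10 t=23s outcome=F: state=CLOSED
  event#11 t=25s outcome=F: state=OPEN
  event#12 t=29s outcome=S: state=OPEN
  event#13 t=33s outcome=S: state=OPEN
  event#14 t=36s outcome=S: state=CLOSED

Answer: CCCCOOOOCCOOOC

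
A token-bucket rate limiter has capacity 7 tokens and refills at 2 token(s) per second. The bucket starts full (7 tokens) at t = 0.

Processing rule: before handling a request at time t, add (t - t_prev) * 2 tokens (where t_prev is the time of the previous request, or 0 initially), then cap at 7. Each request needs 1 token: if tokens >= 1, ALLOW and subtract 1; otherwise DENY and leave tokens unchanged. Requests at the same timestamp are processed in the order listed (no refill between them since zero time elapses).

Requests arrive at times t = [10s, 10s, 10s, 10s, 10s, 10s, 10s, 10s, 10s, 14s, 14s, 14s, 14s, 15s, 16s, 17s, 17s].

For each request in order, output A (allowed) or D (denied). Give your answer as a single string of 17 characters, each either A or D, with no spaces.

Simulating step by step:
  req#1 t=10s: ALLOW
  req#2 t=10s: ALLOW
  req#3 t=10s: ALLOW
  req#4 t=10s: ALLOW
  req#5 t=10s: ALLOW
  req#6 t=10s: ALLOW
  req#7 t=10s: ALLOW
  req#8 t=10s: DENY
  req#9 t=10s: DENY
  req#10 t=14s: ALLOW
  req#11 t=14s: ALLOW
  req#12 t=14s: ALLOW
  req#13 t=14s: ALLOW
  req#14 t=15s: ALLOW
  req#15 t=16s: ALLOW
  req#16 t=17s: ALLOW
  req#17 t=17s: ALLOW

Answer: AAAAAAADDAAAAAAAA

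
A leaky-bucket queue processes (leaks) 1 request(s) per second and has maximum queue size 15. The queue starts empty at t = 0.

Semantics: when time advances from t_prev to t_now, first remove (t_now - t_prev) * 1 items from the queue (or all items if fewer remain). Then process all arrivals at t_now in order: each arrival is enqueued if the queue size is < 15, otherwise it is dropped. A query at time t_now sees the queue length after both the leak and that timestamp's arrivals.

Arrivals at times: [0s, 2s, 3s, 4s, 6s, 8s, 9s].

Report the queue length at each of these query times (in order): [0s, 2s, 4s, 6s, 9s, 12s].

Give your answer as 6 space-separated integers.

Answer: 1 1 1 1 1 0

Derivation:
Queue lengths at query times:
  query t=0s: backlog = 1
  query t=2s: backlog = 1
  query t=4s: backlog = 1
  query t=6s: backlog = 1
  query t=9s: backlog = 1
  query t=12s: backlog = 0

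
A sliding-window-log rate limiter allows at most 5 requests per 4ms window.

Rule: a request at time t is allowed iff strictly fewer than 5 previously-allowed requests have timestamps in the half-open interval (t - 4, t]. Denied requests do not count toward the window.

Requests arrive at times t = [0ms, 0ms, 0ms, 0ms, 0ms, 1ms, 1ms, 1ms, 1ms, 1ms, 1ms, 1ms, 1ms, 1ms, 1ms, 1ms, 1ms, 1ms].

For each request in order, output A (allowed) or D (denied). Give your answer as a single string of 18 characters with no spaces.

Tracking allowed requests in the window:
  req#1 t=0ms: ALLOW
  req#2 t=0ms: ALLOW
  req#3 t=0ms: ALLOW
  req#4 t=0ms: ALLOW
  req#5 t=0ms: ALLOW
  req#6 t=1ms: DENY
  req#7 t=1ms: DENY
  req#8 t=1ms: DENY
  req#9 t=1ms: DENY
  req#10 t=1ms: DENY
  req#11 t=1ms: DENY
  req#12 t=1ms: DENY
  req#13 t=1ms: DENY
  req#14 t=1ms: DENY
  req#15 t=1ms: DENY
  req#16 t=1ms: DENY
  req#17 t=1ms: DENY
  req#18 t=1ms: DENY

Answer: AAAAADDDDDDDDDDDDD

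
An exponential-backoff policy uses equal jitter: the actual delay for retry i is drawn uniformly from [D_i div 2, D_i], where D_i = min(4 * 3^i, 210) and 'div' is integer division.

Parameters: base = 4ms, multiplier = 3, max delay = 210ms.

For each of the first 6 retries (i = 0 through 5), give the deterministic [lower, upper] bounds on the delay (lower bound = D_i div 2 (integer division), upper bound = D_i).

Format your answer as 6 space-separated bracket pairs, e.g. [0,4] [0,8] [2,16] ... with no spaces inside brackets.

Answer: [2,4] [6,12] [18,36] [54,108] [105,210] [105,210]

Derivation:
Computing bounds per retry:
  i=0: D_i=min(4*3^0,210)=4, bounds=[2,4]
  i=1: D_i=min(4*3^1,210)=12, bounds=[6,12]
  i=2: D_i=min(4*3^2,210)=36, bounds=[18,36]
  i=3: D_i=min(4*3^3,210)=108, bounds=[54,108]
  i=4: D_i=min(4*3^4,210)=210, bounds=[105,210]
  i=5: D_i=min(4*3^5,210)=210, bounds=[105,210]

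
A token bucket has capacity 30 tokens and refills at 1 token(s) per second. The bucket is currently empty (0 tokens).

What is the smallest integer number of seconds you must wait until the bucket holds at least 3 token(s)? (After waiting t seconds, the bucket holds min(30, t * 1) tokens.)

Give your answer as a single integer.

Answer: 3

Derivation:
Need t * 1 >= 3, so t >= 3/1.
Smallest integer t = ceil(3/1) = 3.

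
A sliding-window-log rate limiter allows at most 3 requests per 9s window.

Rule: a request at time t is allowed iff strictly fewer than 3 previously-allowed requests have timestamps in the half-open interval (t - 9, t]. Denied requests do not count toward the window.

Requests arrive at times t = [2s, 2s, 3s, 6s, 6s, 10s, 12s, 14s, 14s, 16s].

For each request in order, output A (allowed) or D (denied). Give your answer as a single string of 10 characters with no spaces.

Answer: AAADDDAAAD

Derivation:
Tracking allowed requests in the window:
  req#1 t=2s: ALLOW
  req#2 t=2s: ALLOW
  req#3 t=3s: ALLOW
  req#4 t=6s: DENY
  req#5 t=6s: DENY
  req#6 t=10s: DENY
  req#7 t=12s: ALLOW
  req#8 t=14s: ALLOW
  req#9 t=14s: ALLOW
  req#10 t=16s: DENY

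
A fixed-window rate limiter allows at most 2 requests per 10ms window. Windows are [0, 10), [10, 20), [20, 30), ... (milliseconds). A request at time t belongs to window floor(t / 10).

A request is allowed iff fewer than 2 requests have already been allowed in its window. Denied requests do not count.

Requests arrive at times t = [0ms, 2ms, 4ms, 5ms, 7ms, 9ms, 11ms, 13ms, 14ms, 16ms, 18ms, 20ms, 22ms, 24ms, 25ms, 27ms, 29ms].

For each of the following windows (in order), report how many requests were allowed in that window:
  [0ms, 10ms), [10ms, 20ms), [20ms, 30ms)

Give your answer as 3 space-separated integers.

Answer: 2 2 2

Derivation:
Processing requests:
  req#1 t=0ms (window 0): ALLOW
  req#2 t=2ms (window 0): ALLOW
  req#3 t=4ms (window 0): DENY
  req#4 t=5ms (window 0): DENY
  req#5 t=7ms (window 0): DENY
  req#6 t=9ms (window 0): DENY
  req#7 t=11ms (window 1): ALLOW
  req#8 t=13ms (window 1): ALLOW
  req#9 t=14ms (window 1): DENY
  req#10 t=16ms (window 1): DENY
  req#11 t=18ms (window 1): DENY
  req#12 t=20ms (window 2): ALLOW
  req#13 t=22ms (window 2): ALLOW
  req#14 t=24ms (window 2): DENY
  req#15 t=25ms (window 2): DENY
  req#16 t=27ms (window 2): DENY
  req#17 t=29ms (window 2): DENY

Allowed counts by window: 2 2 2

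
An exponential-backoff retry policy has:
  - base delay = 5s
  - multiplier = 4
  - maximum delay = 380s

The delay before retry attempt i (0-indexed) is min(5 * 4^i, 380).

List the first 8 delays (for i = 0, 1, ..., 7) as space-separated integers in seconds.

Computing each delay:
  i=0: min(5*4^0, 380) = 5
  i=1: min(5*4^1, 380) = 20
  i=2: min(5*4^2, 380) = 80
  i=3: min(5*4^3, 380) = 320
  i=4: min(5*4^4, 380) = 380
  i=5: min(5*4^5, 380) = 380
  i=6: min(5*4^6, 380) = 380
  i=7: min(5*4^7, 380) = 380

Answer: 5 20 80 320 380 380 380 380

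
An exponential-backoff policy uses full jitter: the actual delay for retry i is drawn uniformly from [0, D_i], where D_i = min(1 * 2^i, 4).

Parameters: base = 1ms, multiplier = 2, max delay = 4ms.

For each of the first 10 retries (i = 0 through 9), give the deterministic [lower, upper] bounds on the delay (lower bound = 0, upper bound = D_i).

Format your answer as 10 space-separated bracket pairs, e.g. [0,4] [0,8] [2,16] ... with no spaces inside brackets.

Computing bounds per retry:
  i=0: D_i=min(1*2^0,4)=1, bounds=[0,1]
  i=1: D_i=min(1*2^1,4)=2, bounds=[0,2]
  i=2: D_i=min(1*2^2,4)=4, bounds=[0,4]
  i=3: D_i=min(1*2^3,4)=4, bounds=[0,4]
  i=4: D_i=min(1*2^4,4)=4, bounds=[0,4]
  i=5: D_i=min(1*2^5,4)=4, bounds=[0,4]
  i=6: D_i=min(1*2^6,4)=4, bounds=[0,4]
  i=7: D_i=min(1*2^7,4)=4, bounds=[0,4]
  i=8: D_i=min(1*2^8,4)=4, bounds=[0,4]
  i=9: D_i=min(1*2^9,4)=4, bounds=[0,4]

Answer: [0,1] [0,2] [0,4] [0,4] [0,4] [0,4] [0,4] [0,4] [0,4] [0,4]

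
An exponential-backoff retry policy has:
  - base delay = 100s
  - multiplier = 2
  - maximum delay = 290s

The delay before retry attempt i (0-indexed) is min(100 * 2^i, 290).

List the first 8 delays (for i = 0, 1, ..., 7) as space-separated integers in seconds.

Computing each delay:
  i=0: min(100*2^0, 290) = 100
  i=1: min(100*2^1, 290) = 200
  i=2: min(100*2^2, 290) = 290
  i=3: min(100*2^3, 290) = 290
  i=4: min(100*2^4, 290) = 290
  i=5: min(100*2^5, 290) = 290
  i=6: min(100*2^6, 290) = 290
  i=7: min(100*2^7, 290) = 290

Answer: 100 200 290 290 290 290 290 290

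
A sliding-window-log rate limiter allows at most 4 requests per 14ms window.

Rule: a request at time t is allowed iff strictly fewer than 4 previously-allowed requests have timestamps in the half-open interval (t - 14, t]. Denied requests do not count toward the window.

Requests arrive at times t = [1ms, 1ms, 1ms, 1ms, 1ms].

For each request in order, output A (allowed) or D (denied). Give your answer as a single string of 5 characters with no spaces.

Tracking allowed requests in the window:
  req#1 t=1ms: ALLOW
  req#2 t=1ms: ALLOW
  req#3 t=1ms: ALLOW
  req#4 t=1ms: ALLOW
  req#5 t=1ms: DENY

Answer: AAAAD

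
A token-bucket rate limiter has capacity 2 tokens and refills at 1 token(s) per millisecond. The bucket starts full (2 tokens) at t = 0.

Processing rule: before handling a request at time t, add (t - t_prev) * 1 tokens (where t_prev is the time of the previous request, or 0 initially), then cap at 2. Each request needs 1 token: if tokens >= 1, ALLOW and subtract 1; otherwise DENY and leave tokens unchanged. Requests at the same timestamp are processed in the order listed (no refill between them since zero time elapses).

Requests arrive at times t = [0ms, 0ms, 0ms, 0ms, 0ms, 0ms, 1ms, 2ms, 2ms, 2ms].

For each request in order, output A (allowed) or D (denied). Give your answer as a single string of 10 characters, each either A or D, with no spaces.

Answer: AADDDDAADD

Derivation:
Simulating step by step:
  req#1 t=0ms: ALLOW
  req#2 t=0ms: ALLOW
  req#3 t=0ms: DENY
  req#4 t=0ms: DENY
  req#5 t=0ms: DENY
  req#6 t=0ms: DENY
  req#7 t=1ms: ALLOW
  req#8 t=2ms: ALLOW
  req#9 t=2ms: DENY
  req#10 t=2ms: DENY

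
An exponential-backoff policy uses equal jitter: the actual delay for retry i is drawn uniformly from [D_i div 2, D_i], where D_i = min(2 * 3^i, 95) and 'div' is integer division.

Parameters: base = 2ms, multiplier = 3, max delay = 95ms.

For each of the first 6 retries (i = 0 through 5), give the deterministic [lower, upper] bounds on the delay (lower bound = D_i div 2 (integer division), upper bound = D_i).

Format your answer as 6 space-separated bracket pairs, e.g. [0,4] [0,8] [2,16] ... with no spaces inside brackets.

Answer: [1,2] [3,6] [9,18] [27,54] [47,95] [47,95]

Derivation:
Computing bounds per retry:
  i=0: D_i=min(2*3^0,95)=2, bounds=[1,2]
  i=1: D_i=min(2*3^1,95)=6, bounds=[3,6]
  i=2: D_i=min(2*3^2,95)=18, bounds=[9,18]
  i=3: D_i=min(2*3^3,95)=54, bounds=[27,54]
  i=4: D_i=min(2*3^4,95)=95, bounds=[47,95]
  i=5: D_i=min(2*3^5,95)=95, bounds=[47,95]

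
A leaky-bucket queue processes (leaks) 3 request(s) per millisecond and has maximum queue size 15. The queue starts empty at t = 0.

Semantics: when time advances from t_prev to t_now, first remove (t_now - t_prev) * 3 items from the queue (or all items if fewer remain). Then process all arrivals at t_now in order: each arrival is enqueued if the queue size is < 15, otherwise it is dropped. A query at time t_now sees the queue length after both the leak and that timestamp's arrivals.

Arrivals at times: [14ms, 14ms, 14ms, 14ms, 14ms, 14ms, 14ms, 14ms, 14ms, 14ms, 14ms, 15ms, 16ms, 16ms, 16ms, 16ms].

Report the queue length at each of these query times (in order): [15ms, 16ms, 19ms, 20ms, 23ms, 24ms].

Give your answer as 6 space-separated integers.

Queue lengths at query times:
  query t=15ms: backlog = 9
  query t=16ms: backlog = 10
  query t=19ms: backlog = 1
  query t=20ms: backlog = 0
  query t=23ms: backlog = 0
  query t=24ms: backlog = 0

Answer: 9 10 1 0 0 0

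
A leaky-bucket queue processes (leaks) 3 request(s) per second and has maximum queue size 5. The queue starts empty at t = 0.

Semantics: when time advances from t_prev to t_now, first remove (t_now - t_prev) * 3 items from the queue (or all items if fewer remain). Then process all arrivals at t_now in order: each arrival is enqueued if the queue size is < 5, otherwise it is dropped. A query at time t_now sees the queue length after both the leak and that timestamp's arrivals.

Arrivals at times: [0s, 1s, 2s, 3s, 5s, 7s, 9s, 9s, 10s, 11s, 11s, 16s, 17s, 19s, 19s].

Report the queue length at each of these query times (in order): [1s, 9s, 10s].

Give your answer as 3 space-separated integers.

Answer: 1 2 1

Derivation:
Queue lengths at query times:
  query t=1s: backlog = 1
  query t=9s: backlog = 2
  query t=10s: backlog = 1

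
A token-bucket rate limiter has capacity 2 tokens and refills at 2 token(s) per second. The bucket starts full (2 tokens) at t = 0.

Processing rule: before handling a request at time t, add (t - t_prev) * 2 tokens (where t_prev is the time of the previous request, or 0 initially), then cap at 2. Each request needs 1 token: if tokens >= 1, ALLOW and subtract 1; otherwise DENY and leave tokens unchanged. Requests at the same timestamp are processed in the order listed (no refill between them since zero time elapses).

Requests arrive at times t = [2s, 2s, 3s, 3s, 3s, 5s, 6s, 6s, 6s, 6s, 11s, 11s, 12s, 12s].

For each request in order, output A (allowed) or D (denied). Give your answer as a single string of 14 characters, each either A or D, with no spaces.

Answer: AAAADAAADDAAAA

Derivation:
Simulating step by step:
  req#1 t=2s: ALLOW
  req#2 t=2s: ALLOW
  req#3 t=3s: ALLOW
  req#4 t=3s: ALLOW
  req#5 t=3s: DENY
  req#6 t=5s: ALLOW
  req#7 t=6s: ALLOW
  req#8 t=6s: ALLOW
  req#9 t=6s: DENY
  req#10 t=6s: DENY
  req#11 t=11s: ALLOW
  req#12 t=11s: ALLOW
  req#13 t=12s: ALLOW
  req#14 t=12s: ALLOW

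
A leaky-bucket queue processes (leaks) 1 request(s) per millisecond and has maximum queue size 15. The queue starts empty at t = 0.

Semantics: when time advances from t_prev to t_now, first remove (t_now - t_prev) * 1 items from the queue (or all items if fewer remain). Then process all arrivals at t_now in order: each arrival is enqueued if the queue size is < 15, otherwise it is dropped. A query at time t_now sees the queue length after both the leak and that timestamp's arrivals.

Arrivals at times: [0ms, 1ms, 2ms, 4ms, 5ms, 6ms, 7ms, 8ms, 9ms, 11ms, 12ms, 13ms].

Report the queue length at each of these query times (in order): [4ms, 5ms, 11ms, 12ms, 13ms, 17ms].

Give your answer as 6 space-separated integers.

Queue lengths at query times:
  query t=4ms: backlog = 1
  query t=5ms: backlog = 1
  query t=11ms: backlog = 1
  query t=12ms: backlog = 1
  query t=13ms: backlog = 1
  query t=17ms: backlog = 0

Answer: 1 1 1 1 1 0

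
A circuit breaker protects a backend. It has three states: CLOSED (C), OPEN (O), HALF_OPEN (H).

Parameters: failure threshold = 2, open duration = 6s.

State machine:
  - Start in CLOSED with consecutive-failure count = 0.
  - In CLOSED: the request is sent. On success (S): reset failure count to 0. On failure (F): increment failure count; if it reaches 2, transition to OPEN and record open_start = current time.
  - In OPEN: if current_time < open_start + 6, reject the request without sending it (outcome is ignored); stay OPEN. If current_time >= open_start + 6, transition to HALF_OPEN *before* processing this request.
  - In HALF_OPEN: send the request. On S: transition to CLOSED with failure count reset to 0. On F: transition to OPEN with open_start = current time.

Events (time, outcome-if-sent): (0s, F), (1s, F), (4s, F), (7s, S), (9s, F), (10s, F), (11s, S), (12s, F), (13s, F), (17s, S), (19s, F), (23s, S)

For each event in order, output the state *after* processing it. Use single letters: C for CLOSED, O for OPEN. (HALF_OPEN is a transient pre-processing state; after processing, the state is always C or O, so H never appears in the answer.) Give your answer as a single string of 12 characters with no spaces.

State after each event:
  event#1 t=0s outcome=F: state=CLOSED
  event#2 t=1s outcome=F: state=OPEN
  event#3 t=4s outcome=F: state=OPEN
  event#4 t=7s outcome=S: state=CLOSED
  event#5 t=9s outcome=F: state=CLOSED
  event#6 t=10s outcome=F: state=OPEN
  event#7 t=11s outcome=S: state=OPEN
  event#8 t=12s outcome=F: state=OPEN
  event#9 t=13s outcome=F: state=OPEN
  event#10 t=17s outcome=S: state=CLOSED
  event#11 t=19s outcome=F: state=CLOSED
  event#12 t=23s outcome=S: state=CLOSED

Answer: COOCCOOOOCCC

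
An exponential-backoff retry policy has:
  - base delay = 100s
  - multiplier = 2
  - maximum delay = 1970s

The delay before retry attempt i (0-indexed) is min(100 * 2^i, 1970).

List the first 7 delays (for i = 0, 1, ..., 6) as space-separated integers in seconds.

Answer: 100 200 400 800 1600 1970 1970

Derivation:
Computing each delay:
  i=0: min(100*2^0, 1970) = 100
  i=1: min(100*2^1, 1970) = 200
  i=2: min(100*2^2, 1970) = 400
  i=3: min(100*2^3, 1970) = 800
  i=4: min(100*2^4, 1970) = 1600
  i=5: min(100*2^5, 1970) = 1970
  i=6: min(100*2^6, 1970) = 1970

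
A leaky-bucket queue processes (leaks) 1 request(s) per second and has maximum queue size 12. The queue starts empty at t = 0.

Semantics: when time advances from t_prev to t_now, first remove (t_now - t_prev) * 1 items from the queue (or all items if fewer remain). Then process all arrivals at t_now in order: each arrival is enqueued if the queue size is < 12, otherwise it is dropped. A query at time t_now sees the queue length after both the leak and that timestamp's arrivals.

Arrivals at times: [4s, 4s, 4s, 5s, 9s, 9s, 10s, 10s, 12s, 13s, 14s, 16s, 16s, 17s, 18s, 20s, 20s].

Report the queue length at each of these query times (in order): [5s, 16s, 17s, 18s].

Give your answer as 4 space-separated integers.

Answer: 3 2 2 2

Derivation:
Queue lengths at query times:
  query t=5s: backlog = 3
  query t=16s: backlog = 2
  query t=17s: backlog = 2
  query t=18s: backlog = 2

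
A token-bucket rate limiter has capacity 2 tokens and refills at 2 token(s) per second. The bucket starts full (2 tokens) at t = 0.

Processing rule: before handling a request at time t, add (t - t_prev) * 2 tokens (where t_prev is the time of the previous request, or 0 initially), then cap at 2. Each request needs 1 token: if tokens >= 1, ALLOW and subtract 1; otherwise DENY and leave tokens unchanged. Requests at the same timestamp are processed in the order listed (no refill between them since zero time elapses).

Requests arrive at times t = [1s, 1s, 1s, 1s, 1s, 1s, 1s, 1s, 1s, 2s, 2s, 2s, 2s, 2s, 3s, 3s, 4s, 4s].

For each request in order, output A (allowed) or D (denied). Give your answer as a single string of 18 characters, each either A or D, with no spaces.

Simulating step by step:
  req#1 t=1s: ALLOW
  req#2 t=1s: ALLOW
  req#3 t=1s: DENY
  req#4 t=1s: DENY
  req#5 t=1s: DENY
  req#6 t=1s: DENY
  req#7 t=1s: DENY
  req#8 t=1s: DENY
  req#9 t=1s: DENY
  req#10 t=2s: ALLOW
  req#11 t=2s: ALLOW
  req#12 t=2s: DENY
  req#13 t=2s: DENY
  req#14 t=2s: DENY
  req#15 t=3s: ALLOW
  req#16 t=3s: ALLOW
  req#17 t=4s: ALLOW
  req#18 t=4s: ALLOW

Answer: AADDDDDDDAADDDAAAA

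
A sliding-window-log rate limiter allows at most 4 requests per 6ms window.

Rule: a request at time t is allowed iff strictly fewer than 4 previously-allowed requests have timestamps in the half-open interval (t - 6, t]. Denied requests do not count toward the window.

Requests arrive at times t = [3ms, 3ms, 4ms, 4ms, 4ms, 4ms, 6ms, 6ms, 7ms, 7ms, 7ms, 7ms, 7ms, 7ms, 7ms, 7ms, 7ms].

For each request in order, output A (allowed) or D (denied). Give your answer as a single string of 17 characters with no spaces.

Answer: AAAADDDDDDDDDDDDD

Derivation:
Tracking allowed requests in the window:
  req#1 t=3ms: ALLOW
  req#2 t=3ms: ALLOW
  req#3 t=4ms: ALLOW
  req#4 t=4ms: ALLOW
  req#5 t=4ms: DENY
  req#6 t=4ms: DENY
  req#7 t=6ms: DENY
  req#8 t=6ms: DENY
  req#9 t=7ms: DENY
  req#10 t=7ms: DENY
  req#11 t=7ms: DENY
  req#12 t=7ms: DENY
  req#13 t=7ms: DENY
  req#14 t=7ms: DENY
  req#15 t=7ms: DENY
  req#16 t=7ms: DENY
  req#17 t=7ms: DENY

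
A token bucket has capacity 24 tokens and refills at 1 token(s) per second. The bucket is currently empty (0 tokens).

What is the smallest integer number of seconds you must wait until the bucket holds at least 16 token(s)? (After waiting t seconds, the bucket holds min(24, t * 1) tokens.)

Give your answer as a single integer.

Need t * 1 >= 16, so t >= 16/1.
Smallest integer t = ceil(16/1) = 16.

Answer: 16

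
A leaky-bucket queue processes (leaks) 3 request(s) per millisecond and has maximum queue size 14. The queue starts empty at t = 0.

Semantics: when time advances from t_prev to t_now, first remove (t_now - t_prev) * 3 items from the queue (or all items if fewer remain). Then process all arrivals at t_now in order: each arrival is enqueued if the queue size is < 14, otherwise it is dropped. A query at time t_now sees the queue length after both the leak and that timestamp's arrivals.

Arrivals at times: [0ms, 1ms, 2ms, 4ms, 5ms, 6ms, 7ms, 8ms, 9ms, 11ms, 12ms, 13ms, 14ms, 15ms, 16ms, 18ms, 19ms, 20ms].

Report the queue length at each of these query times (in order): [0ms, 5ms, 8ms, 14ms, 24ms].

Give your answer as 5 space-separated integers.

Queue lengths at query times:
  query t=0ms: backlog = 1
  query t=5ms: backlog = 1
  query t=8ms: backlog = 1
  query t=14ms: backlog = 1
  query t=24ms: backlog = 0

Answer: 1 1 1 1 0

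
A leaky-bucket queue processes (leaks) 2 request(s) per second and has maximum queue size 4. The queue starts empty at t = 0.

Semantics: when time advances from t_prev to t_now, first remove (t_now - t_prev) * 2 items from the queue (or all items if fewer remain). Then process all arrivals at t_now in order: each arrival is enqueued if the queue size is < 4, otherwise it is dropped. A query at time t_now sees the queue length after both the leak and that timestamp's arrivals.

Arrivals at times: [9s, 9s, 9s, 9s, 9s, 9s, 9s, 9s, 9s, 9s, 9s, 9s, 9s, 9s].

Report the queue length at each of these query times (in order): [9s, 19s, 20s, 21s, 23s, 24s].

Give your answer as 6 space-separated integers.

Queue lengths at query times:
  query t=9s: backlog = 4
  query t=19s: backlog = 0
  query t=20s: backlog = 0
  query t=21s: backlog = 0
  query t=23s: backlog = 0
  query t=24s: backlog = 0

Answer: 4 0 0 0 0 0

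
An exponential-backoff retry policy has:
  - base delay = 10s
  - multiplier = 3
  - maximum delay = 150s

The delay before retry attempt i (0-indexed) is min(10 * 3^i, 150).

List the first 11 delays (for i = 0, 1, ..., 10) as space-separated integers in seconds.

Computing each delay:
  i=0: min(10*3^0, 150) = 10
  i=1: min(10*3^1, 150) = 30
  i=2: min(10*3^2, 150) = 90
  i=3: min(10*3^3, 150) = 150
  i=4: min(10*3^4, 150) = 150
  i=5: min(10*3^5, 150) = 150
  i=6: min(10*3^6, 150) = 150
  i=7: min(10*3^7, 150) = 150
  i=8: min(10*3^8, 150) = 150
  i=9: min(10*3^9, 150) = 150
  i=10: min(10*3^10, 150) = 150

Answer: 10 30 90 150 150 150 150 150 150 150 150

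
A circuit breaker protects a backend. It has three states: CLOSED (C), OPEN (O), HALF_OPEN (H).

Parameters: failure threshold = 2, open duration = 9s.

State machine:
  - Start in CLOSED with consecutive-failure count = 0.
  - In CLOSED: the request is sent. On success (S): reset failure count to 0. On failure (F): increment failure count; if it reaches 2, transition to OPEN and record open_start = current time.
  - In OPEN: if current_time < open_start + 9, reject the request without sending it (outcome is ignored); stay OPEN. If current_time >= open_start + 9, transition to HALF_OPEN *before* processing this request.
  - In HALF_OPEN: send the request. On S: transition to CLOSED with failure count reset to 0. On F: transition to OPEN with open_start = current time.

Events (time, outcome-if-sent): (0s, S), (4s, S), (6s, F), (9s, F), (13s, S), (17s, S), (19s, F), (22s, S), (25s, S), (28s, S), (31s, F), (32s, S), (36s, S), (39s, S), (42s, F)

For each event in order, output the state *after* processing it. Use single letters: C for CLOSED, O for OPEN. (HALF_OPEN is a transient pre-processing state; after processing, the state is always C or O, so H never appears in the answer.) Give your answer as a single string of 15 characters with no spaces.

State after each event:
  event#1 t=0s outcome=S: state=CLOSED
  event#2 t=4s outcome=S: state=CLOSED
  event#3 t=6s outcome=F: state=CLOSED
  event#4 t=9s outcome=F: state=OPEN
  event#5 t=13s outcome=S: state=OPEN
  event#6 t=17s outcome=S: state=OPEN
  event#7 t=19s outcome=F: state=OPEN
  event#8 t=22s outcome=S: state=OPEN
  event#9 t=25s outcome=S: state=OPEN
  event#10 t=28s outcome=S: state=CLOSED
  event#11 t=31s outcome=F: state=CLOSED
  event#12 t=32s outcome=S: state=CLOSED
  event#13 t=36s outcome=S: state=CLOSED
  event#14 t=39s outcome=S: state=CLOSED
  event#15 t=42s outcome=F: state=CLOSED

Answer: CCCOOOOOOCCCCCC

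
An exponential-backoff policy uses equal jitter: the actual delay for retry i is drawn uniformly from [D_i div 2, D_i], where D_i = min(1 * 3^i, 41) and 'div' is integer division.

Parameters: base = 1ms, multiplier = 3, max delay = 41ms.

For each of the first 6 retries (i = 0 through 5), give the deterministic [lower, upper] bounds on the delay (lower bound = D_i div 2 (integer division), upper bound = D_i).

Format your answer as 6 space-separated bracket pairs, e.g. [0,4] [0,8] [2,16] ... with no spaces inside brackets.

Answer: [0,1] [1,3] [4,9] [13,27] [20,41] [20,41]

Derivation:
Computing bounds per retry:
  i=0: D_i=min(1*3^0,41)=1, bounds=[0,1]
  i=1: D_i=min(1*3^1,41)=3, bounds=[1,3]
  i=2: D_i=min(1*3^2,41)=9, bounds=[4,9]
  i=3: D_i=min(1*3^3,41)=27, bounds=[13,27]
  i=4: D_i=min(1*3^4,41)=41, bounds=[20,41]
  i=5: D_i=min(1*3^5,41)=41, bounds=[20,41]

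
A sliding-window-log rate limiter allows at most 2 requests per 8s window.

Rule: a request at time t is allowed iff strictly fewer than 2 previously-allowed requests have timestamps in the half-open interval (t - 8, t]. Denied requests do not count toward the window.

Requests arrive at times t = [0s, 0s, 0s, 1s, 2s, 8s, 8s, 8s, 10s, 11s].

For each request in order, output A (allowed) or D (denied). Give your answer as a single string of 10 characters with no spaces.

Tracking allowed requests in the window:
  req#1 t=0s: ALLOW
  req#2 t=0s: ALLOW
  req#3 t=0s: DENY
  req#4 t=1s: DENY
  req#5 t=2s: DENY
  req#6 t=8s: ALLOW
  req#7 t=8s: ALLOW
  req#8 t=8s: DENY
  req#9 t=10s: DENY
  req#10 t=11s: DENY

Answer: AADDDAADDD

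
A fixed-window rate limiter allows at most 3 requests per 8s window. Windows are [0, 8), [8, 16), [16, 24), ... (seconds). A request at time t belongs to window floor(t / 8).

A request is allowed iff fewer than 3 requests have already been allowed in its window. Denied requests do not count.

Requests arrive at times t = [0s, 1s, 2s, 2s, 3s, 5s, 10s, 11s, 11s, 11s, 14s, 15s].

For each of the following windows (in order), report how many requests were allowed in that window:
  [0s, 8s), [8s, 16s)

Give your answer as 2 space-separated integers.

Processing requests:
  req#1 t=0s (window 0): ALLOW
  req#2 t=1s (window 0): ALLOW
  req#3 t=2s (window 0): ALLOW
  req#4 t=2s (window 0): DENY
  req#5 t=3s (window 0): DENY
  req#6 t=5s (window 0): DENY
  req#7 t=10s (window 1): ALLOW
  req#8 t=11s (window 1): ALLOW
  req#9 t=11s (window 1): ALLOW
  req#10 t=11s (window 1): DENY
  req#11 t=14s (window 1): DENY
  req#12 t=15s (window 1): DENY

Allowed counts by window: 3 3

Answer: 3 3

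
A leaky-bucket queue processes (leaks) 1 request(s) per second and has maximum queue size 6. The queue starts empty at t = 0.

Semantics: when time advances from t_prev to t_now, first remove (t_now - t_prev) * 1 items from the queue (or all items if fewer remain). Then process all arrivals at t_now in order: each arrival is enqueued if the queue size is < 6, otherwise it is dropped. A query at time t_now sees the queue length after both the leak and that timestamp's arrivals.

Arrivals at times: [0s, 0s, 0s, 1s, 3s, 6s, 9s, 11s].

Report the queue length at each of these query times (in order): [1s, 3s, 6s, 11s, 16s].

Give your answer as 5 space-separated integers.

Answer: 3 2 1 1 0

Derivation:
Queue lengths at query times:
  query t=1s: backlog = 3
  query t=3s: backlog = 2
  query t=6s: backlog = 1
  query t=11s: backlog = 1
  query t=16s: backlog = 0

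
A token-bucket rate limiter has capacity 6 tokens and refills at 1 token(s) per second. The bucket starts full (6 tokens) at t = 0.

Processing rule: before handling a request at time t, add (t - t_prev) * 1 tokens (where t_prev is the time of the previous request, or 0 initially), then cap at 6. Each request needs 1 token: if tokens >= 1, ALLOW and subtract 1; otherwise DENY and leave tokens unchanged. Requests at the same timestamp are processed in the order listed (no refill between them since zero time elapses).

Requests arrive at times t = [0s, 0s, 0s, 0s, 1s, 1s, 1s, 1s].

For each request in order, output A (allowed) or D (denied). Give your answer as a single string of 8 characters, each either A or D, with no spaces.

Answer: AAAAAAAD

Derivation:
Simulating step by step:
  req#1 t=0s: ALLOW
  req#2 t=0s: ALLOW
  req#3 t=0s: ALLOW
  req#4 t=0s: ALLOW
  req#5 t=1s: ALLOW
  req#6 t=1s: ALLOW
  req#7 t=1s: ALLOW
  req#8 t=1s: DENY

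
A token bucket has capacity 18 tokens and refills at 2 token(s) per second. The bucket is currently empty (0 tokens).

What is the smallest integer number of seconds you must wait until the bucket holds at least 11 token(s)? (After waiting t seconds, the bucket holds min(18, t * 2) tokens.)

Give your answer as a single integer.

Answer: 6

Derivation:
Need t * 2 >= 11, so t >= 11/2.
Smallest integer t = ceil(11/2) = 6.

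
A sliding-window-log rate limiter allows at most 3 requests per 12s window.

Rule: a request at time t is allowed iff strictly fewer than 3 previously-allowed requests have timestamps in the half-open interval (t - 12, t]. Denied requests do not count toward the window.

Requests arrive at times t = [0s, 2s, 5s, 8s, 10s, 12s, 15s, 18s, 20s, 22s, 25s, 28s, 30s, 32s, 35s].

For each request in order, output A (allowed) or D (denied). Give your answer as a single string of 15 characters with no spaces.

Tracking allowed requests in the window:
  req#1 t=0s: ALLOW
  req#2 t=2s: ALLOW
  req#3 t=5s: ALLOW
  req#4 t=8s: DENY
  req#5 t=10s: DENY
  req#6 t=12s: ALLOW
  req#7 t=15s: ALLOW
  req#8 t=18s: ALLOW
  req#9 t=20s: DENY
  req#10 t=22s: DENY
  req#11 t=25s: ALLOW
  req#12 t=28s: ALLOW
  req#13 t=30s: ALLOW
  req#14 t=32s: DENY
  req#15 t=35s: DENY

Answer: AAADDAAADDAAADD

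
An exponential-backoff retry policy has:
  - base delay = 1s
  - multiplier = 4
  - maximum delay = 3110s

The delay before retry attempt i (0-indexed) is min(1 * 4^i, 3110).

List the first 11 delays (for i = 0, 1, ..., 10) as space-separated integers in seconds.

Computing each delay:
  i=0: min(1*4^0, 3110) = 1
  i=1: min(1*4^1, 3110) = 4
  i=2: min(1*4^2, 3110) = 16
  i=3: min(1*4^3, 3110) = 64
  i=4: min(1*4^4, 3110) = 256
  i=5: min(1*4^5, 3110) = 1024
  i=6: min(1*4^6, 3110) = 3110
  i=7: min(1*4^7, 3110) = 3110
  i=8: min(1*4^8, 3110) = 3110
  i=9: min(1*4^9, 3110) = 3110
  i=10: min(1*4^10, 3110) = 3110

Answer: 1 4 16 64 256 1024 3110 3110 3110 3110 3110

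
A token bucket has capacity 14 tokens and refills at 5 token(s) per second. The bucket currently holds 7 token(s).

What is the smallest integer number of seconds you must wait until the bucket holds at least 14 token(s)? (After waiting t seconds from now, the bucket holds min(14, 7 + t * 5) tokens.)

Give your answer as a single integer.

Need 7 + t * 5 >= 14, so t >= 7/5.
Smallest integer t = ceil(7/5) = 2.

Answer: 2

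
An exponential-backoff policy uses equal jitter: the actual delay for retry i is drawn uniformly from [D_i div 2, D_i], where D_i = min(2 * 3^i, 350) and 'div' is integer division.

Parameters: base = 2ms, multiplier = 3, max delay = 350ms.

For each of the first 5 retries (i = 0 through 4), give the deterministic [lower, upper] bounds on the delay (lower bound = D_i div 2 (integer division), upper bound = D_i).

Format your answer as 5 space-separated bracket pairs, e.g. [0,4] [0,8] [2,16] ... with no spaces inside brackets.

Computing bounds per retry:
  i=0: D_i=min(2*3^0,350)=2, bounds=[1,2]
  i=1: D_i=min(2*3^1,350)=6, bounds=[3,6]
  i=2: D_i=min(2*3^2,350)=18, bounds=[9,18]
  i=3: D_i=min(2*3^3,350)=54, bounds=[27,54]
  i=4: D_i=min(2*3^4,350)=162, bounds=[81,162]

Answer: [1,2] [3,6] [9,18] [27,54] [81,162]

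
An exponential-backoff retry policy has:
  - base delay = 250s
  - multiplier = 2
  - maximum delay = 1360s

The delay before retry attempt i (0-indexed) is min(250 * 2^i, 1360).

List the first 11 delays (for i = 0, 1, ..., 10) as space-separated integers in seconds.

Computing each delay:
  i=0: min(250*2^0, 1360) = 250
  i=1: min(250*2^1, 1360) = 500
  i=2: min(250*2^2, 1360) = 1000
  i=3: min(250*2^3, 1360) = 1360
  i=4: min(250*2^4, 1360) = 1360
  i=5: min(250*2^5, 1360) = 1360
  i=6: min(250*2^6, 1360) = 1360
  i=7: min(250*2^7, 1360) = 1360
  i=8: min(250*2^8, 1360) = 1360
  i=9: min(250*2^9, 1360) = 1360
  i=10: min(250*2^10, 1360) = 1360

Answer: 250 500 1000 1360 1360 1360 1360 1360 1360 1360 1360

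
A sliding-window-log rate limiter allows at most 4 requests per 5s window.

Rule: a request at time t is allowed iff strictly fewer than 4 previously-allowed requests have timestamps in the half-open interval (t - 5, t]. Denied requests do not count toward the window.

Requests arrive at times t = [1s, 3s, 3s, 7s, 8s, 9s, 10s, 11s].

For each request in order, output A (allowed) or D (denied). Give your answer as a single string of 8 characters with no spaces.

Answer: AAAAAAAD

Derivation:
Tracking allowed requests in the window:
  req#1 t=1s: ALLOW
  req#2 t=3s: ALLOW
  req#3 t=3s: ALLOW
  req#4 t=7s: ALLOW
  req#5 t=8s: ALLOW
  req#6 t=9s: ALLOW
  req#7 t=10s: ALLOW
  req#8 t=11s: DENY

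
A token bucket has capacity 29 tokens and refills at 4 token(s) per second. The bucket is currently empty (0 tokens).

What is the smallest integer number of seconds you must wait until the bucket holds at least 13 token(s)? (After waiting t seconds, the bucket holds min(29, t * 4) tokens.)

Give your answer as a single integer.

Answer: 4

Derivation:
Need t * 4 >= 13, so t >= 13/4.
Smallest integer t = ceil(13/4) = 4.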